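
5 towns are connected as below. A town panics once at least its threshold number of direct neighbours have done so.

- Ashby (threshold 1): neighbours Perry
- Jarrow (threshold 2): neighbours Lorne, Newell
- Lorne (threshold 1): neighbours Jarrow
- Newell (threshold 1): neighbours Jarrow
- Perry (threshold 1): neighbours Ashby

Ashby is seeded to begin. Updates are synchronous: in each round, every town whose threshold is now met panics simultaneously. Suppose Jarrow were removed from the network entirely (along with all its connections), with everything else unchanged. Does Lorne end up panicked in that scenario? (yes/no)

no

With Jarrow removed:
Round 1 — Ashby panics (initial).
Round 2 — checking thresholds:
  Perry: 1 of 1 neighbours ≥ 1, panics.
Round 3 — no new panics; cascade stops.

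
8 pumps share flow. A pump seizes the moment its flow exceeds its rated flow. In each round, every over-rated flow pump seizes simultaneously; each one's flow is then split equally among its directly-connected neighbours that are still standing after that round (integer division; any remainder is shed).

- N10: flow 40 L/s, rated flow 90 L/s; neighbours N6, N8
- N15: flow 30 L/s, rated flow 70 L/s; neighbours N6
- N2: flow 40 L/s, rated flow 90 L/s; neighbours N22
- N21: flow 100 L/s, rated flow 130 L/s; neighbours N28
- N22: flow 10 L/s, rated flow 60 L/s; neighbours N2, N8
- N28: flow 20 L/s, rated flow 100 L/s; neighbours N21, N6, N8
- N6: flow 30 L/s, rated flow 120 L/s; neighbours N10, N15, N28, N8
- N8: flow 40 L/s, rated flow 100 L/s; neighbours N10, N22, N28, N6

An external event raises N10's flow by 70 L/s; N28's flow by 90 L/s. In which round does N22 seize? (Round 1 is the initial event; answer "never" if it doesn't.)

Round 1 — N10 at 110 > 90; N28 at 110 > 100. N10, N28 seize.
  N10 sheds 110 L/s to N6, N8: 55 each.
    N6: 30+55 = 85 ≤ 120
    N8: 40+55 = 95 ≤ 100
  N28 sheds 110 L/s to N21, N6, N8: 36 each (2 lost).
    N21: 100+36 = 136 > 130
    N6: 85+36 = 121 > 120
    N8: 95+36 = 131 > 100
Round 2 — N21, N6, N8 seize.
  N21 sheds 136 L/s: no online neighbours, lost.
  N6 sheds 121 L/s to N15: 121 each.
    N15: 30+121 = 151 > 70
  N8 sheds 131 L/s to N22: 131 each.
    N22: 10+131 = 141 > 60
Round 3 — N15, N22 seize.
  N15 sheds 151 L/s: no online neighbours, lost.
  N22 sheds 141 L/s to N2: 141 each.
    N2: 40+141 = 181 > 90
Round 4 — N2 seizes.
  N2 sheds 181 L/s: no online neighbours, lost.
No further seizures.

3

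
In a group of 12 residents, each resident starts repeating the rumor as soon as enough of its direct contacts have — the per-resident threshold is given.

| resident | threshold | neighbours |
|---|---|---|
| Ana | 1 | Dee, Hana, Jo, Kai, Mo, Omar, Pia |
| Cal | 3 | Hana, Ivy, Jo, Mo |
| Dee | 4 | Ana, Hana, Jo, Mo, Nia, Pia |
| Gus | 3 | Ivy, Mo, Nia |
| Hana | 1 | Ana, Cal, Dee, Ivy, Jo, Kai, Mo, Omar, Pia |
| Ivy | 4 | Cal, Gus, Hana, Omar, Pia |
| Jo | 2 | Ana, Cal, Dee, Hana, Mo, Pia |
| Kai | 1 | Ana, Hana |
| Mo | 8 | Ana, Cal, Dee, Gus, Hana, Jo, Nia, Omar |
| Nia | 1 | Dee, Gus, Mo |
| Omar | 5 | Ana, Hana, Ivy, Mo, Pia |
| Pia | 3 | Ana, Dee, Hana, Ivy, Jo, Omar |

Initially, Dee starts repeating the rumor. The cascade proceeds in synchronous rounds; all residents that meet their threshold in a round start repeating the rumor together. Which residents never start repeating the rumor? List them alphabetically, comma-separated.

Round 1 — Dee starts repeating the rumor (initial).
Round 2 — checking thresholds:
  Ana: 1 of 7 neighbours ≥ 1, starts repeating the rumor.
  Hana: 1 of 9 neighbours ≥ 1, starts repeating the rumor.
  Jo: 1 of 6 neighbours < 2, holds.
  Mo: 1 of 8 neighbours < 8, holds.
  Nia: 1 of 3 neighbours ≥ 1, starts repeating the rumor.
  Pia: 1 of 6 neighbours < 3, holds.
Round 3 — checking thresholds:
  Cal: 1 of 4 neighbours < 3, holds.
  Gus: 1 of 3 neighbours < 3, holds.
  Ivy: 1 of 5 neighbours < 4, holds.
  Jo: 3 of 6 neighbours ≥ 2, starts repeating the rumor.
  Kai: 2 of 2 neighbours ≥ 1, starts repeating the rumor.
  Mo: 4 of 8 neighbours < 8, holds.
  Omar: 2 of 5 neighbours < 5, holds.
  Pia: 3 of 6 neighbours ≥ 3, starts repeating the rumor.
Round 4 — no new spreads; cascade stops.

Cal, Gus, Ivy, Mo, Omar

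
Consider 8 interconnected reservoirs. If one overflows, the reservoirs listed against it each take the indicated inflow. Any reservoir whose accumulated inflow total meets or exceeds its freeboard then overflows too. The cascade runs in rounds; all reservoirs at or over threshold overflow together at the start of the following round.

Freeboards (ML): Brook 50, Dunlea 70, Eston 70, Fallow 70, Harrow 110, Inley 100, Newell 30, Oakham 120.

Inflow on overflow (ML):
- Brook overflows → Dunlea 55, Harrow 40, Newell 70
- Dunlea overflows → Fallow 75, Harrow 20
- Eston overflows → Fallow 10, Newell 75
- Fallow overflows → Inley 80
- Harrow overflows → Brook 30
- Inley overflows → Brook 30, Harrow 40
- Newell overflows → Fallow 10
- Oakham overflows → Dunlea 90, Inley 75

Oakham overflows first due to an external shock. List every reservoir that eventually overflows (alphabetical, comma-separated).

Round 1 — Oakham overflows (initial).
  Dunlea: +90 → 90 ≥ 70
  Inley: +75 → 75 < 100
Round 2 — Dunlea overflows.
  Fallow: +75 → 75 ≥ 70
  Harrow: +20 → 20 < 110
Round 3 — Fallow overflows.
  Inley: +80 → 155 ≥ 100
Round 4 — Inley overflows.
  Brook: +30 → 30 < 50
  Harrow: +40 → 60 < 110
No further overflows.

Dunlea, Fallow, Inley, Oakham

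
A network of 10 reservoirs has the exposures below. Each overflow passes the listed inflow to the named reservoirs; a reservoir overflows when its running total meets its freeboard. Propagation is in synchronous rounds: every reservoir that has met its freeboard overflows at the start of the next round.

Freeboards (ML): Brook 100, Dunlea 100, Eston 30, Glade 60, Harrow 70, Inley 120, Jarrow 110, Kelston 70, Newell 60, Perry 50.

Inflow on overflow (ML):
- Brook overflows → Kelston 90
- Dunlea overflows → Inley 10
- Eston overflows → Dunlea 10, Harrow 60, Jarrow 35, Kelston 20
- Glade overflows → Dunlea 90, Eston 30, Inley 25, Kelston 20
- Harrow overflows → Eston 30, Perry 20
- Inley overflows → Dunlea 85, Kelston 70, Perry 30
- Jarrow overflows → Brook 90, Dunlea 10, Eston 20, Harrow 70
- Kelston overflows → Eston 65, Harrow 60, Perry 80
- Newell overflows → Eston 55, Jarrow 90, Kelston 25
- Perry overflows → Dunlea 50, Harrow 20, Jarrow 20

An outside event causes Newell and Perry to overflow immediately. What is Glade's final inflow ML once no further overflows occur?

0

Round 1 — Newell, Perry overflow (initial).
  Dunlea: +50 → 50 < 100
  Eston: +55 → 55 ≥ 30
  Harrow: +20 → 20 < 70
  Jarrow: +90+20 → 110 ≥ 110
  Kelston: +25 → 25 < 70
Round 2 — Eston, Jarrow overflow.
  Brook: +90 → 90 < 100
  Dunlea: +10+10 → 70 < 100
  Harrow: +60+70 → 150 ≥ 70
  Kelston: +20 → 45 < 70
Round 3 — Harrow overflows.
No further overflows.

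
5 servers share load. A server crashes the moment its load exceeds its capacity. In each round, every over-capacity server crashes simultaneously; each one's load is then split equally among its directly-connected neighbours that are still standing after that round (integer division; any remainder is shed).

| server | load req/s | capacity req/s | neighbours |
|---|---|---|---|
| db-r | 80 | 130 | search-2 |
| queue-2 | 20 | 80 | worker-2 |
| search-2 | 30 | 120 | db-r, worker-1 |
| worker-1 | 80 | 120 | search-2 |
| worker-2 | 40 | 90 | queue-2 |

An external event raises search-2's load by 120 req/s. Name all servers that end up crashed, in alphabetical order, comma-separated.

db-r, search-2, worker-1

Round 1 — search-2 at 150 > 120. search-2 crashes.
  search-2 sheds 150 req/s to db-r, worker-1: 75 each.
    db-r: 80+75 = 155 > 130
    worker-1: 80+75 = 155 > 120
Round 2 — db-r, worker-1 crash.
  db-r sheds 155 req/s: no online neighbours, lost.
  worker-1 sheds 155 req/s: no online neighbours, lost.
No further crashes.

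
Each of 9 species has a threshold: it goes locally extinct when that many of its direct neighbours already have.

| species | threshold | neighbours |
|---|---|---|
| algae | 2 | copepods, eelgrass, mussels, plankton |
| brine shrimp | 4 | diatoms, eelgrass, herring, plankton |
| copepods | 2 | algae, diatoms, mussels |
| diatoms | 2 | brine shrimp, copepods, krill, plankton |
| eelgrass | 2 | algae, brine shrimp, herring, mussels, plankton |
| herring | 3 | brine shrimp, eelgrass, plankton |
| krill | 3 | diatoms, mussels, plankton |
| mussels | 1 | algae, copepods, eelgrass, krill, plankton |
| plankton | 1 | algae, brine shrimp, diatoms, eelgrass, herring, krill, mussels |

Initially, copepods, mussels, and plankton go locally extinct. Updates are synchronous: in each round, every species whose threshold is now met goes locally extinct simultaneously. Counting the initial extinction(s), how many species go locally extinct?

Round 1 — copepods, mussels, plankton go locally extinct (initial).
Round 2 — checking thresholds:
  algae: 3 of 4 neighbours ≥ 2, goes locally extinct.
  brine shrimp: 1 of 4 neighbours < 4, below threshold.
  diatoms: 2 of 4 neighbours ≥ 2, goes locally extinct.
  eelgrass: 2 of 5 neighbours ≥ 2, goes locally extinct.
  herring: 1 of 3 neighbours < 3, below threshold.
  krill: 2 of 3 neighbours < 3, below threshold.
Round 3 — checking thresholds:
  brine shrimp: 3 of 4 neighbours < 4, below threshold.
  herring: 2 of 3 neighbours < 3, below threshold.
  krill: 3 of 3 neighbours ≥ 3, goes locally extinct.
Round 4 — no new extinctions; cascade stops.

7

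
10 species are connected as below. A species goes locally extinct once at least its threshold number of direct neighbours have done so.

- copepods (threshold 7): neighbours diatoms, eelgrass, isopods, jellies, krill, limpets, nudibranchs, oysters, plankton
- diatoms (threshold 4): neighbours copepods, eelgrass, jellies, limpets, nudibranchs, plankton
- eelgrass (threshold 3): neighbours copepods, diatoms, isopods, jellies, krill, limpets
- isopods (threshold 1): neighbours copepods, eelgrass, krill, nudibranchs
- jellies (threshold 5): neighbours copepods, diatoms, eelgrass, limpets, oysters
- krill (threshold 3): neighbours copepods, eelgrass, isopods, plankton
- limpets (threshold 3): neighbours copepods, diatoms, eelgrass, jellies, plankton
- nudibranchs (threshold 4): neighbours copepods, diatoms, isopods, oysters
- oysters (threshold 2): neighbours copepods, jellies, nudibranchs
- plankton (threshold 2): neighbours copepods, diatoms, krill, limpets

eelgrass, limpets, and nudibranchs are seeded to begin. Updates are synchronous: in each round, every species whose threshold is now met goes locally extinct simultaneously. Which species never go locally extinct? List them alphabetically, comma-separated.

copepods, diatoms, jellies, krill, oysters, plankton

Round 1 — eelgrass, limpets, nudibranchs go locally extinct (initial).
Round 2 — checking thresholds:
  copepods: 3 of 9 neighbours < 7, not yet.
  diatoms: 3 of 6 neighbours < 4, not yet.
  isopods: 2 of 4 neighbours ≥ 1, goes locally extinct.
  jellies: 2 of 5 neighbours < 5, not yet.
  krill: 1 of 4 neighbours < 3, not yet.
  oysters: 1 of 3 neighbours < 2, not yet.
  plankton: 1 of 4 neighbours < 2, not yet.
Round 3 — no new extinctions; cascade stops.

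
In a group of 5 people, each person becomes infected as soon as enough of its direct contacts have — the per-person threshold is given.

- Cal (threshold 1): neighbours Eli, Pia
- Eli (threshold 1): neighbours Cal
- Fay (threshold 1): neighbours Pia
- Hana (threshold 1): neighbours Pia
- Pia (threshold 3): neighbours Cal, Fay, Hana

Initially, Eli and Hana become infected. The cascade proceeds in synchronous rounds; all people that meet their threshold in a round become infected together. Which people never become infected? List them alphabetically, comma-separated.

Fay, Pia

Round 1 — Eli, Hana become infected (initial).
Round 2 — checking thresholds:
  Cal: 1 of 2 neighbours ≥ 1, becomes infected.
  Pia: 1 of 3 neighbours < 3, holds.
Round 3 — no new infections; cascade stops.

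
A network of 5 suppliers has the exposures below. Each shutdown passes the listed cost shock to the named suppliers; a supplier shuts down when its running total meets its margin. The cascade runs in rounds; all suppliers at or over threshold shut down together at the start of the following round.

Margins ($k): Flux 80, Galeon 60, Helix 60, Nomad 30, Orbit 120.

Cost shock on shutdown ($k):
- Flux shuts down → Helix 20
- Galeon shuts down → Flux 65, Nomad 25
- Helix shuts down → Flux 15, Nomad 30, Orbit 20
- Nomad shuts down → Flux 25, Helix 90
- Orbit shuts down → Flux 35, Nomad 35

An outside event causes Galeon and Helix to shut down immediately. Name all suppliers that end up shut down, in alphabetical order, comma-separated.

Round 1 — Galeon, Helix shut down (initial).
  Flux: +65+15 → 80 ≥ 80
  Nomad: +25+30 → 55 ≥ 30
  Orbit: +20 → 20 < 120
Round 2 — Flux, Nomad shut down.
No further shutdowns.

Flux, Galeon, Helix, Nomad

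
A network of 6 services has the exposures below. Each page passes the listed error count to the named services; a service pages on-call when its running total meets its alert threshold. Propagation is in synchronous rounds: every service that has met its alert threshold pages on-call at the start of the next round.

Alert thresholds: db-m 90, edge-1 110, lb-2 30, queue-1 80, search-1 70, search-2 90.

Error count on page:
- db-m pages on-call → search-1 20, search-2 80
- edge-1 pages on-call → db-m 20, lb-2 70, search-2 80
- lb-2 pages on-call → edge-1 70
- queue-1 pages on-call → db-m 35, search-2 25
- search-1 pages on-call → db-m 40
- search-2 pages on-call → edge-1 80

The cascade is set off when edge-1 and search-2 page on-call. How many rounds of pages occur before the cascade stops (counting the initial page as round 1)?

Round 1 — edge-1, search-2 page on-call (initial).
  db-m: +20 → 20 < 90
  lb-2: +70 → 70 ≥ 30
Round 2 — lb-2 pages on-call.
No further pages.

2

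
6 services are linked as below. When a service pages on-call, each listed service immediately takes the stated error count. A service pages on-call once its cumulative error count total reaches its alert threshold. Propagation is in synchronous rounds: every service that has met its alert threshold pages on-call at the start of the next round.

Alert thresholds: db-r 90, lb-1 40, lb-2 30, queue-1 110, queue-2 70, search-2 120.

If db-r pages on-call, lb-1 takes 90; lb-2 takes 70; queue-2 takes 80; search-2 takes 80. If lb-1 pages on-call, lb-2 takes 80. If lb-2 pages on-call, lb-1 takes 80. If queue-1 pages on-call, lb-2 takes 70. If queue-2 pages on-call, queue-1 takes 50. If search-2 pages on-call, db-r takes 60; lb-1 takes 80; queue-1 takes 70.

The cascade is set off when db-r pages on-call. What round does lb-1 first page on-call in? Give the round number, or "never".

Round 1 — db-r pages on-call (initial).
  lb-1: +90 → 90 ≥ 40
  lb-2: +70 → 70 ≥ 30
  queue-2: +80 → 80 ≥ 70
  search-2: +80 → 80 < 120
Round 2 — lb-1, lb-2, queue-2 page on-call.
  queue-1: +50 → 50 < 110
No further pages.

2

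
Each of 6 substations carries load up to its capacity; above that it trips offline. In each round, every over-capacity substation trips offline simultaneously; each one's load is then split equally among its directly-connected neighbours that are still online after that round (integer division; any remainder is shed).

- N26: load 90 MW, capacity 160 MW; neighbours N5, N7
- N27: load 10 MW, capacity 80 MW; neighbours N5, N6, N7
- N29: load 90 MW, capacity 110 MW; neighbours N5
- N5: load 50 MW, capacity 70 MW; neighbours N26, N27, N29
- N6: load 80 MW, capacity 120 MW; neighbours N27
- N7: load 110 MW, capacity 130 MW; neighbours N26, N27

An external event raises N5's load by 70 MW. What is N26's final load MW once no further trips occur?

130

Round 1 — N5 at 120 > 70. N5 trips offline.
  N5 sheds 120 MW to N26, N27, N29: 40 each.
    N26: 90+40 = 130 ≤ 160
    N27: 10+40 = 50 ≤ 80
    N29: 90+40 = 130 > 110
Round 2 — N29 trips offline.
  N29 sheds 130 MW: no online neighbours, lost.
No further trips.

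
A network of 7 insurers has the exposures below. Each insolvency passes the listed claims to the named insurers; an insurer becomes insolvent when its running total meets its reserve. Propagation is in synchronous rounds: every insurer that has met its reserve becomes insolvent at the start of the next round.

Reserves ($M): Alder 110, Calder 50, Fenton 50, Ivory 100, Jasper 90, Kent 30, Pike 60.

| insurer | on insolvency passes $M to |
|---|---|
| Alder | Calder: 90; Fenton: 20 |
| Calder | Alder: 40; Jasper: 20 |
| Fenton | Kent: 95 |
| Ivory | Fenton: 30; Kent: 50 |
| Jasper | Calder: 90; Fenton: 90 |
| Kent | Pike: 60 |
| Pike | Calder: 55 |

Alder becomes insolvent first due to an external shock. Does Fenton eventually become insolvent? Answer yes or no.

Round 1 — Alder becomes insolvent (initial).
  Calder: +90 → 90 ≥ 50
  Fenton: +20 → 20 < 50
Round 2 — Calder becomes insolvent.
  Jasper: +20 → 20 < 90
No further insolvencies.

no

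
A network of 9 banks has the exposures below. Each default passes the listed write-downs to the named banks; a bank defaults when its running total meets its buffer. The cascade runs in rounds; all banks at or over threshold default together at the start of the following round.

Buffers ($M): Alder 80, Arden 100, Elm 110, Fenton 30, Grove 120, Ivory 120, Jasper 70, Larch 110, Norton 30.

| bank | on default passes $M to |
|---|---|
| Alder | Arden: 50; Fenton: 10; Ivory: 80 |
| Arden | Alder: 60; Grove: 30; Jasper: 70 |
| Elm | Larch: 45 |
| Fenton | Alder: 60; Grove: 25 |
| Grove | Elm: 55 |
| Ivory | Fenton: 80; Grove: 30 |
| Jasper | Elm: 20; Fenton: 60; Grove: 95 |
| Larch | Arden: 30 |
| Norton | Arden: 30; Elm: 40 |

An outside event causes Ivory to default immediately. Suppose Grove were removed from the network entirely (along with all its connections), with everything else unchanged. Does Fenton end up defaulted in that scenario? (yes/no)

yes

With Grove removed:
Round 1 — Ivory defaults (initial).
  Fenton: +80 → 80 ≥ 30
Round 2 — Fenton defaults.
  Alder: +60 → 60 < 80
No further defaults.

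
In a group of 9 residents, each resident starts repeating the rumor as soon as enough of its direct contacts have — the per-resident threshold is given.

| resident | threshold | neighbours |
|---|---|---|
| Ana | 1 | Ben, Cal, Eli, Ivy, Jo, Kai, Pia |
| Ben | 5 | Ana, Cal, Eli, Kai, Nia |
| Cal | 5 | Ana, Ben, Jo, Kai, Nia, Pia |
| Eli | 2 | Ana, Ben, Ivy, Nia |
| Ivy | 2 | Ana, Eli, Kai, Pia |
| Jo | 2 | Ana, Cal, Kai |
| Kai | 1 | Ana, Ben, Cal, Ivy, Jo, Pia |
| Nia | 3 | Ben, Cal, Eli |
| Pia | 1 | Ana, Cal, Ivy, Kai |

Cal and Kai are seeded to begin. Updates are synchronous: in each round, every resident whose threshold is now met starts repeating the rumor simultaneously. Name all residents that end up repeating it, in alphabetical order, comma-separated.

Ana, Cal, Eli, Ivy, Jo, Kai, Pia

Round 1 — Cal, Kai start repeating the rumor (initial).
Round 2 — checking thresholds:
  Ana: 2 of 7 neighbours ≥ 1, starts repeating the rumor.
  Ben: 2 of 5 neighbours < 5, holds.
  Ivy: 1 of 4 neighbours < 2, holds.
  Jo: 2 of 3 neighbours ≥ 2, starts repeating the rumor.
  Nia: 1 of 3 neighbours < 3, holds.
  Pia: 2 of 4 neighbours ≥ 1, starts repeating the rumor.
Round 3 — checking thresholds:
  Ben: 3 of 5 neighbours < 5, holds.
  Eli: 1 of 4 neighbours < 2, holds.
  Ivy: 3 of 4 neighbours ≥ 2, starts repeating the rumor.
  Nia: 1 of 3 neighbours < 3, holds.
Round 4 — checking thresholds:
  Ben: 3 of 5 neighbours < 5, holds.
  Eli: 2 of 4 neighbours ≥ 2, starts repeating the rumor.
  Nia: 1 of 3 neighbours < 3, holds.
Round 5 — no new spreads; cascade stops.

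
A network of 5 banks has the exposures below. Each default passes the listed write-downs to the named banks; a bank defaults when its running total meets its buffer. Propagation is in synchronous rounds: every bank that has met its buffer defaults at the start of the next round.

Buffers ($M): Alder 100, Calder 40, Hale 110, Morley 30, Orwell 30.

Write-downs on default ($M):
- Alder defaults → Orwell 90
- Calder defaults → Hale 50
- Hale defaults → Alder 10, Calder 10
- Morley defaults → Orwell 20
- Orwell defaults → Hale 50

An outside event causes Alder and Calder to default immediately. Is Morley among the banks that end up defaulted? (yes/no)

no

Round 1 — Alder, Calder default (initial).
  Hale: +50 → 50 < 110
  Orwell: +90 → 90 ≥ 30
Round 2 — Orwell defaults.
  Hale: +50 → 100 < 110
No further defaults.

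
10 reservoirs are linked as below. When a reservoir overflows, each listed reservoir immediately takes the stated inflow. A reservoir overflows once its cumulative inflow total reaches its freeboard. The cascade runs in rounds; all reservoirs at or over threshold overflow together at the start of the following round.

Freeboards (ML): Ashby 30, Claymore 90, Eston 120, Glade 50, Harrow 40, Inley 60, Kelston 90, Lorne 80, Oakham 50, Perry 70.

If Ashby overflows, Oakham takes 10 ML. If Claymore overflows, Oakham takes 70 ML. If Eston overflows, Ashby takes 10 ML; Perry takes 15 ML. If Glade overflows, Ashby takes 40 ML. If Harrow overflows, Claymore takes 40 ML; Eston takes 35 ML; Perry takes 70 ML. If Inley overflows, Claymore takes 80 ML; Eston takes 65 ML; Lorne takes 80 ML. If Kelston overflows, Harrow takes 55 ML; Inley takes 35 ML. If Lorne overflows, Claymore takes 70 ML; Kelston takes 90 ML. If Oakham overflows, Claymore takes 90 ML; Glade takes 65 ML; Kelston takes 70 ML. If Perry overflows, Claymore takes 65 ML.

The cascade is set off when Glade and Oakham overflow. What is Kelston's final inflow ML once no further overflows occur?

70

Round 1 — Glade, Oakham overflow (initial).
  Ashby: +40 → 40 ≥ 30
  Claymore: +90 → 90 ≥ 90
  Kelston: +70 → 70 < 90
Round 2 — Ashby, Claymore overflow.
No further overflows.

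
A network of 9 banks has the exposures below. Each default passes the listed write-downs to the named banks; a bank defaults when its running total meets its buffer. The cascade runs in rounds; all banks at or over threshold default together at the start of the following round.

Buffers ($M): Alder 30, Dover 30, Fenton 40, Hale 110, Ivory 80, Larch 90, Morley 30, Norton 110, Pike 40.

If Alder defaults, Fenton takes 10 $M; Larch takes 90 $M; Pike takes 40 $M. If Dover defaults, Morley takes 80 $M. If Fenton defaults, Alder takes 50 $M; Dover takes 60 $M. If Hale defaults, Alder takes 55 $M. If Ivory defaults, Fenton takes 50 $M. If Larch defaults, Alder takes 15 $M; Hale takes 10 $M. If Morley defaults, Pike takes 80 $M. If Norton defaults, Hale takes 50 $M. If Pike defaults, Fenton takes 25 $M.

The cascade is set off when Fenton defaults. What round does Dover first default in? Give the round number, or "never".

Round 1 — Fenton defaults (initial).
  Alder: +50 → 50 ≥ 30
  Dover: +60 → 60 ≥ 30
Round 2 — Alder, Dover default.
  Larch: +90 → 90 ≥ 90
  Morley: +80 → 80 ≥ 30
  Pike: +40 → 40 ≥ 40
Round 3 — Larch, Morley, Pike default.
  Hale: +10 → 10 < 110
No further defaults.

2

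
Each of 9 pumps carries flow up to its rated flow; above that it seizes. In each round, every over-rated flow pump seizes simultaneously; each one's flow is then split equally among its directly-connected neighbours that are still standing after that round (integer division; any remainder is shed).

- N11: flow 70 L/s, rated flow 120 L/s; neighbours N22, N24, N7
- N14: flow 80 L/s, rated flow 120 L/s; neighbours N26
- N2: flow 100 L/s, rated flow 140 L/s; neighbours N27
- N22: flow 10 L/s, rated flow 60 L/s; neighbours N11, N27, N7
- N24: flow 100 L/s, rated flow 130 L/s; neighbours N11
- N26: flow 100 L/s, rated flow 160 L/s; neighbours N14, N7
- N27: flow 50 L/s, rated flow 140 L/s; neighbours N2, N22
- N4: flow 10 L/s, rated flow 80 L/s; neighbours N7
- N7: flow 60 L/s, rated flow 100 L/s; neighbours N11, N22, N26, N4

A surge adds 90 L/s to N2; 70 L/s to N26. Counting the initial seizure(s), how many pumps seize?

Round 1 — N2 at 190 > 140; N26 at 170 > 160. N2, N26 seize.
  N2 sheds 190 L/s to N27: 190 each.
    N27: 50+190 = 240 > 140
  N26 sheds 170 L/s to N14, N7: 85 each.
    N14: 80+85 = 165 > 120
    N7: 60+85 = 145 > 100
Round 2 — N14, N27, N7 seize.
  N14 sheds 165 L/s: no online neighbours, lost.
  N27 sheds 240 L/s to N22: 240 each.
    N22: 10+240 = 250 > 60
  N7 sheds 145 L/s to N11, N22, N4: 48 each (1 lost).
    N11: 70+48 = 118 ≤ 120
    N22: 250+48 = 298 > 60
    N4: 10+48 = 58 ≤ 80
Round 3 — N22 seizes.
  N22 sheds 298 L/s to N11: 298 each.
    N11: 118+298 = 416 > 120
Round 4 — N11 seizes.
  N11 sheds 416 L/s to N24: 416 each.
    N24: 100+416 = 516 > 130
Round 5 — N24 seizes.
  N24 sheds 516 L/s: no online neighbours, lost.
No further seizures.

8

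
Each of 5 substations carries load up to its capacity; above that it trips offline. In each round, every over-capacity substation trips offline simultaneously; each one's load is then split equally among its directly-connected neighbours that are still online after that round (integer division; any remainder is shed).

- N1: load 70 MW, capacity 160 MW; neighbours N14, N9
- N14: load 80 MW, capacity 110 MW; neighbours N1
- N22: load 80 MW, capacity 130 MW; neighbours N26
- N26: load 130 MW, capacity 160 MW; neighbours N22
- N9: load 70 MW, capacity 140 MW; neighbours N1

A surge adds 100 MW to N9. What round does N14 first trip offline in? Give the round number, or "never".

Round 1 — N9 at 170 > 140. N9 trips offline.
  N9 sheds 170 MW to N1: 170 each.
    N1: 70+170 = 240 > 160
Round 2 — N1 trips offline.
  N1 sheds 240 MW to N14: 240 each.
    N14: 80+240 = 320 > 110
Round 3 — N14 trips offline.
  N14 sheds 320 MW: no online neighbours, lost.
No further trips.

3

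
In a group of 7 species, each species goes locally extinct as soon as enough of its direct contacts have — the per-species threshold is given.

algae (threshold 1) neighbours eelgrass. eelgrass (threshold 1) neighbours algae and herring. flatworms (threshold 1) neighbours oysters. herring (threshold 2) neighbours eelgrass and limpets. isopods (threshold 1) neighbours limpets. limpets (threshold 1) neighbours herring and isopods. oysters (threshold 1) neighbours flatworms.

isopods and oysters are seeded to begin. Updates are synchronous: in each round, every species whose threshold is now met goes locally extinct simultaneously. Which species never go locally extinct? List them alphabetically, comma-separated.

algae, eelgrass, herring

Round 1 — isopods, oysters go locally extinct (initial).
Round 2 — checking thresholds:
  flatworms: 1 of 1 neighbours ≥ 1, goes locally extinct.
  limpets: 1 of 2 neighbours ≥ 1, goes locally extinct.
Round 3 — no new extinctions; cascade stops.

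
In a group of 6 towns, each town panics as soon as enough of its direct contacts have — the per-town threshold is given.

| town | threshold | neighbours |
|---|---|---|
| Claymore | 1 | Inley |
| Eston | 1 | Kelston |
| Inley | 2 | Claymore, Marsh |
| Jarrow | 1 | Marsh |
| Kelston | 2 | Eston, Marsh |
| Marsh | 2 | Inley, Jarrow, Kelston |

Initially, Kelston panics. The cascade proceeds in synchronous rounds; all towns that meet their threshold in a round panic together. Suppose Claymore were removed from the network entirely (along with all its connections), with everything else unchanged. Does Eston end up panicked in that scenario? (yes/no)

yes

With Claymore removed:
Round 1 — Kelston panics (initial).
Round 2 — checking thresholds:
  Eston: 1 of 1 neighbours ≥ 1, panics.
  Marsh: 1 of 3 neighbours < 2, not yet.
Round 3 — no new panics; cascade stops.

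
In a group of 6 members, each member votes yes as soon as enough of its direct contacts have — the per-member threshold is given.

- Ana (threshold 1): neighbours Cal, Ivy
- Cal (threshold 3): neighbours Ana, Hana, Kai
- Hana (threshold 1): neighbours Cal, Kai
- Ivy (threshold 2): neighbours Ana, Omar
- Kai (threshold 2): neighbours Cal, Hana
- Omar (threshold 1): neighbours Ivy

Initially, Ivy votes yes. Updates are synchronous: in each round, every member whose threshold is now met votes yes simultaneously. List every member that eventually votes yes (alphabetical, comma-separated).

Ana, Ivy, Omar

Round 1 — Ivy votes yes (initial).
Round 2 — checking thresholds:
  Ana: 1 of 2 neighbours ≥ 1, votes yes.
  Omar: 1 of 1 neighbours ≥ 1, votes yes.
Round 3 — no new yes votes; cascade stops.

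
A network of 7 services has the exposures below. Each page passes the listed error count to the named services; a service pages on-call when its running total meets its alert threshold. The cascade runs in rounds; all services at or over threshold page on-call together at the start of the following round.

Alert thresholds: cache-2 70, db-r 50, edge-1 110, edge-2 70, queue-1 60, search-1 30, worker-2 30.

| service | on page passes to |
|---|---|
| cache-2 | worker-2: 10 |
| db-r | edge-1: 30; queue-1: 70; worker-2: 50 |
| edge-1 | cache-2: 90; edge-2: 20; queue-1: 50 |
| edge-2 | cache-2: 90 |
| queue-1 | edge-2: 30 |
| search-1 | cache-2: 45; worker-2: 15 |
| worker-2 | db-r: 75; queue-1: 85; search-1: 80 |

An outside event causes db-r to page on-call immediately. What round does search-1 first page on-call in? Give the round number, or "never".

3

Round 1 — db-r pages on-call (initial).
  edge-1: +30 → 30 < 110
  queue-1: +70 → 70 ≥ 60
  worker-2: +50 → 50 ≥ 30
Round 2 — queue-1, worker-2 page on-call.
  edge-2: +30 → 30 < 70
  search-1: +80 → 80 ≥ 30
Round 3 — search-1 pages on-call.
  cache-2: +45 → 45 < 70
No further pages.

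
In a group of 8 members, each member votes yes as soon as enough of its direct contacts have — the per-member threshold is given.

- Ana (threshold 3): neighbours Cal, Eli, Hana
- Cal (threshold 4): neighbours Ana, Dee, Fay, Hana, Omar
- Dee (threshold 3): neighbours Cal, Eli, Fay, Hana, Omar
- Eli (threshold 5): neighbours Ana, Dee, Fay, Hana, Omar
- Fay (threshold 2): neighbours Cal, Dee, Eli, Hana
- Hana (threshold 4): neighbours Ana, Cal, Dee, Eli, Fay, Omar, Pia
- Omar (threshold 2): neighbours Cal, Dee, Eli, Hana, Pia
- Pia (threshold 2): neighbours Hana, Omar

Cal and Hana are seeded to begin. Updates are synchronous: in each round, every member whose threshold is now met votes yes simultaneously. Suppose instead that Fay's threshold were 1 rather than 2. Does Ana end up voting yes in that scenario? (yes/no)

With Fay's threshold at 1:
Round 1 — Cal, Hana vote yes (initial).
Round 2 — checking thresholds:
  Ana: 2 of 3 neighbours < 3, below threshold.
  Dee: 2 of 5 neighbours < 3, below threshold.
  Eli: 1 of 5 neighbours < 5, below threshold.
  Fay: 2 of 4 neighbours ≥ 1, votes yes.
  Omar: 2 of 5 neighbours ≥ 2, votes yes.
  Pia: 1 of 2 neighbours < 2, below threshold.
Round 3 — checking thresholds:
  Ana: 2 of 3 neighbours < 3, below threshold.
  Dee: 4 of 5 neighbours ≥ 3, votes yes.
  Eli: 3 of 5 neighbours < 5, below threshold.
  Pia: 2 of 2 neighbours ≥ 2, votes yes.
Round 4 — no new yes votes; cascade stops.

no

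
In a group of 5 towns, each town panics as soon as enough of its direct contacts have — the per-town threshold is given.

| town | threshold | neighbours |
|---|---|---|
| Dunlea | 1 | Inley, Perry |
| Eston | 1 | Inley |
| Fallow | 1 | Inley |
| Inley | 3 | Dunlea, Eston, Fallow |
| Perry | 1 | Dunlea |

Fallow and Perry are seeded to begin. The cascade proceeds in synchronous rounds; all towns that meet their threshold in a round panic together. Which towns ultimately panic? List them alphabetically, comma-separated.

Dunlea, Fallow, Perry

Round 1 — Fallow, Perry panic (initial).
Round 2 — checking thresholds:
  Dunlea: 1 of 2 neighbours ≥ 1, panics.
  Inley: 1 of 3 neighbours < 3, holds.
Round 3 — no new panics; cascade stops.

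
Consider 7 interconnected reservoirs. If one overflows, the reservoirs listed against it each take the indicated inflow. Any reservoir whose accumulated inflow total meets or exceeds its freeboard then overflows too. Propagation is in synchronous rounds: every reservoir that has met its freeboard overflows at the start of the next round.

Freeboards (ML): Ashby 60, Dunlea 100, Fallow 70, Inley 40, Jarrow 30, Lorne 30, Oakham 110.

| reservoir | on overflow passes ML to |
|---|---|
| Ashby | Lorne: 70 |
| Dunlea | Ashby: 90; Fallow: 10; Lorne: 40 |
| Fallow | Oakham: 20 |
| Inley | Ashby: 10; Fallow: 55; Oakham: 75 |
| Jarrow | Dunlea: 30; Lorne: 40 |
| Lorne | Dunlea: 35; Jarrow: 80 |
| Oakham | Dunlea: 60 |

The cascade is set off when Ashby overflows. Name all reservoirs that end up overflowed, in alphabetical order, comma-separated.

Round 1 — Ashby overflows (initial).
  Lorne: +70 → 70 ≥ 30
Round 2 — Lorne overflows.
  Dunlea: +35 → 35 < 100
  Jarrow: +80 → 80 ≥ 30
Round 3 — Jarrow overflows.
  Dunlea: +30 → 65 < 100
No further overflows.

Ashby, Jarrow, Lorne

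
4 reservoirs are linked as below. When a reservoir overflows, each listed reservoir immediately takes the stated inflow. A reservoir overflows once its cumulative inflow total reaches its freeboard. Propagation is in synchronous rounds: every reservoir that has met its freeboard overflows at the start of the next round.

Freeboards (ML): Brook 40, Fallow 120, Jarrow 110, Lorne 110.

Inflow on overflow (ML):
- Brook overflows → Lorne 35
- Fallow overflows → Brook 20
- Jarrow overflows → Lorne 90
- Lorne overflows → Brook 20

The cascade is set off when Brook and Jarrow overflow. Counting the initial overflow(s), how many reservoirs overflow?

3

Round 1 — Brook, Jarrow overflow (initial).
  Lorne: +35+90 → 125 ≥ 110
Round 2 — Lorne overflows.
No further overflows.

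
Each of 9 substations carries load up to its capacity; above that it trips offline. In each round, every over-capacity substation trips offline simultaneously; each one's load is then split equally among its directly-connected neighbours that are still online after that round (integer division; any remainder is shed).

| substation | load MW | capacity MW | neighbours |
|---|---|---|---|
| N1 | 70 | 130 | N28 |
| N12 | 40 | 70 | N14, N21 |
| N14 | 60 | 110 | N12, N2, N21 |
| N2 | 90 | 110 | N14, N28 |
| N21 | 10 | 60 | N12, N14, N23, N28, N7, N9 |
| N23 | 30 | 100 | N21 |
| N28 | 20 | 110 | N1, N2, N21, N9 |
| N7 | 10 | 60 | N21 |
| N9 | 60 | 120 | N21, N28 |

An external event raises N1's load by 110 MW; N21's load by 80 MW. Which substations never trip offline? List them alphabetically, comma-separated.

Round 1 — N1 at 180 > 130; N21 at 90 > 60. N1, N21 trip offline.
  N1 sheds 180 MW to N28: 180 each.
    N28: 20+180 = 200 > 110
  N21 sheds 90 MW to N12, N14, N23, N28, N7, N9: 15 each.
    N12: 40+15 = 55 ≤ 70
    N14: 60+15 = 75 ≤ 110
    N23: 30+15 = 45 ≤ 100
    N28: 200+15 = 215 > 110
    N7: 10+15 = 25 ≤ 60
    N9: 60+15 = 75 ≤ 120
Round 2 — N28 trips offline.
  N28 sheds 215 MW to N2, N9: 107 each (1 lost).
    N2: 90+107 = 197 > 110
    N9: 75+107 = 182 > 120
Round 3 — N2, N9 trip offline.
  N2 sheds 197 MW to N14: 197 each.
    N14: 75+197 = 272 > 110
  N9 sheds 182 MW: no online neighbours, lost.
Round 4 — N14 trips offline.
  N14 sheds 272 MW to N12: 272 each.
    N12: 55+272 = 327 > 70
Round 5 — N12 trips offline.
  N12 sheds 327 MW: no online neighbours, lost.
No further trips.

N23, N7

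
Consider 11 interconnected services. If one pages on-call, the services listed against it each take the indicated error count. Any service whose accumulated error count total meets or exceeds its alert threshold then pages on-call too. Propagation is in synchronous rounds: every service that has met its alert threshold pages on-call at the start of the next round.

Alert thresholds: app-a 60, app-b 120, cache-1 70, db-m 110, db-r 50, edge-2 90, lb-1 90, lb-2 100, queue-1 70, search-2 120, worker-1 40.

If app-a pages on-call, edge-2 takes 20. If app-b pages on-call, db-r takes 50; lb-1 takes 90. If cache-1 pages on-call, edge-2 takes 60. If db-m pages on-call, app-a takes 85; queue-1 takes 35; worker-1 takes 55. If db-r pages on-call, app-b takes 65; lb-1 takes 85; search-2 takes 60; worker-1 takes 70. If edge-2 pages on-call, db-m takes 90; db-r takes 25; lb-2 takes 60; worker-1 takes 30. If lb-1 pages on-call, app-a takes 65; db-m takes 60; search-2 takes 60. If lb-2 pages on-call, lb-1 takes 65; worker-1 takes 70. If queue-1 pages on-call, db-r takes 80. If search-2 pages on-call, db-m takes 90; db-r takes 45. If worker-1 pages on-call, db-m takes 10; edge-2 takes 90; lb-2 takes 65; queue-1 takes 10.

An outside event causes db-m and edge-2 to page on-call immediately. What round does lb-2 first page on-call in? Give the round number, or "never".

3

Round 1 — db-m, edge-2 page on-call (initial).
  app-a: +85 → 85 ≥ 60
  db-r: +25 → 25 < 50
  lb-2: +60 → 60 < 100
  queue-1: +35 → 35 < 70
  worker-1: +55+30 → 85 ≥ 40
Round 2 — app-a, worker-1 page on-call.
  lb-2: +65 → 125 ≥ 100
  queue-1: +10 → 45 < 70
Round 3 — lb-2 pages on-call.
  lb-1: +65 → 65 < 90
No further pages.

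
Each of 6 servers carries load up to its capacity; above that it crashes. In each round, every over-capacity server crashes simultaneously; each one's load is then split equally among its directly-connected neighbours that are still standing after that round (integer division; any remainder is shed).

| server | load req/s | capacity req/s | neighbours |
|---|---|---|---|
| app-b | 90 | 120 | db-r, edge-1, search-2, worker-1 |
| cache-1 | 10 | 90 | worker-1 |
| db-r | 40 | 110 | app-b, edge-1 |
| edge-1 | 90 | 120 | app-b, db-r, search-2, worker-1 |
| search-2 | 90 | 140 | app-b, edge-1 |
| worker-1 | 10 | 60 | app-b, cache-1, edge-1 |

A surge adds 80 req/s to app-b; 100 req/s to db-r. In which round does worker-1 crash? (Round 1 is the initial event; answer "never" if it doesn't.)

2

Round 1 — app-b at 170 > 120; db-r at 140 > 110. app-b, db-r crash.
  app-b sheds 170 req/s to edge-1, search-2, worker-1: 56 each (2 lost).
    edge-1: 90+56 = 146 > 120
    search-2: 90+56 = 146 > 140
    worker-1: 10+56 = 66 > 60
  db-r sheds 140 req/s to edge-1: 140 each.
    edge-1: 146+140 = 286 > 120
Round 2 — edge-1, search-2, worker-1 crash.
  edge-1 sheds 286 req/s: no online neighbours, lost.
  search-2 sheds 146 req/s: no online neighbours, lost.
  worker-1 sheds 66 req/s to cache-1: 66 each.
    cache-1: 10+66 = 76 ≤ 90
No further crashes.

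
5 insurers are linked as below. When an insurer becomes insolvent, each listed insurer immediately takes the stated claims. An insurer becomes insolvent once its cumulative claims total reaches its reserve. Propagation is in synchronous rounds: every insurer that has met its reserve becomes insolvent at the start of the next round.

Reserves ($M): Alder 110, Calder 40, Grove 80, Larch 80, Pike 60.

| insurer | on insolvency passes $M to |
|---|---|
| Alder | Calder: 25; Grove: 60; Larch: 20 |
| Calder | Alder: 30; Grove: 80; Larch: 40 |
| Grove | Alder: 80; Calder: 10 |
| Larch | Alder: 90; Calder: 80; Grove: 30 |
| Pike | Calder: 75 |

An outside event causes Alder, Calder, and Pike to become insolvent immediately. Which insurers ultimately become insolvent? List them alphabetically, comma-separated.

Alder, Calder, Grove, Pike

Round 1 — Alder, Calder, Pike become insolvent (initial).
  Grove: +60+80 → 140 ≥ 80
  Larch: +20+40 → 60 < 80
Round 2 — Grove becomes insolvent.
No further insolvencies.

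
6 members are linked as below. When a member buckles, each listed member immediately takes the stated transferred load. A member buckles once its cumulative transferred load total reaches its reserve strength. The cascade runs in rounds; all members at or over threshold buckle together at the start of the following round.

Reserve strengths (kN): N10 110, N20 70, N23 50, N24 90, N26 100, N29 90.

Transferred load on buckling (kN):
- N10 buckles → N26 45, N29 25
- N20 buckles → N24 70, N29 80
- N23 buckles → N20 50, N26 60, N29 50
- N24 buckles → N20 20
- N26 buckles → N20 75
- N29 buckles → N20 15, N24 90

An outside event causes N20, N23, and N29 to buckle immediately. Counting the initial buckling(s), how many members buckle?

4

Round 1 — N20, N23, N29 buckle (initial).
  N24: +70+90 → 160 ≥ 90
  N26: +60 → 60 < 100
Round 2 — N24 buckles.
No further bucklings.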